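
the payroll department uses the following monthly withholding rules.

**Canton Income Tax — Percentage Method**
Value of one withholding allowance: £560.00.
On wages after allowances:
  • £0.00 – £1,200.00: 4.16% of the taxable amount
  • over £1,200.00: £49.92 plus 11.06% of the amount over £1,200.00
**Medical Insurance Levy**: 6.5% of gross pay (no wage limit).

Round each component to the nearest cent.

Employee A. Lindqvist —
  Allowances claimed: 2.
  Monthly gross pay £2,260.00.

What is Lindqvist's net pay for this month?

£2,065.68

Canton Income Tax: taxable = £2,260.00 − 2×£560.00 = £1,140.00
  4.16% × £1,140.00 = £47.42
Medical Insurance Levy: 6.5% × £2,260.00 = £146.90
Total withheld: £47.42 + £146.90 = £194.32
Net pay: £2,260.00 − £194.32 = £2,065.68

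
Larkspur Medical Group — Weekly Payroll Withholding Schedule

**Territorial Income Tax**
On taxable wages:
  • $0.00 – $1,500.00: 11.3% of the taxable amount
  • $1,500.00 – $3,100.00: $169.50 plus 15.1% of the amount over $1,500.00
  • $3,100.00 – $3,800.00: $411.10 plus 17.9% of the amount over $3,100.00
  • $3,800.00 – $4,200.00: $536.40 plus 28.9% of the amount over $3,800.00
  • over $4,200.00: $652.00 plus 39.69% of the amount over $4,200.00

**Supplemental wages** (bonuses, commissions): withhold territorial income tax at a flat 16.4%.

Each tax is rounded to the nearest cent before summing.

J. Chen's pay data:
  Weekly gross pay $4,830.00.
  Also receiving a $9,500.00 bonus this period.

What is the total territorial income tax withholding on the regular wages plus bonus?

$2,460.05

Territorial Income Tax: taxable = $4,830.00
  $652.00 + 39.69% × ($4,830.00 − $4,200.00) = $652.00 + 39.69% × $630.00 = $902.05
Supplemental (16.4% flat on bonus): 16.4% × $9,500.00 = $1,558.00
Total territorial income tax: $902.05 + $1,558.00 = $2,460.05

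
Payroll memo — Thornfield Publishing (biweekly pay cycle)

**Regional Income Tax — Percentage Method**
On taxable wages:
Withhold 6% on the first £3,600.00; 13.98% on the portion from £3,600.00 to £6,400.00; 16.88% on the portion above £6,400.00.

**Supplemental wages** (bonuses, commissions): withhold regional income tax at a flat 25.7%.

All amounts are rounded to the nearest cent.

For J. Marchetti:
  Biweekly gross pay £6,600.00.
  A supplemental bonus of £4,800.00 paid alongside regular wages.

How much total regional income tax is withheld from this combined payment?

£1,874.80

Regional Income Tax: taxable = £6,600.00
  £607.44 + 16.88% × (£6,600.00 − £6,400.00) = £607.44 + 16.88% × £200.00 = £641.20
Supplemental (25.7% flat on bonus): 25.7% × £4,800.00 = £1,233.60
Total regional income tax: £641.20 + £1,233.60 = £1,874.80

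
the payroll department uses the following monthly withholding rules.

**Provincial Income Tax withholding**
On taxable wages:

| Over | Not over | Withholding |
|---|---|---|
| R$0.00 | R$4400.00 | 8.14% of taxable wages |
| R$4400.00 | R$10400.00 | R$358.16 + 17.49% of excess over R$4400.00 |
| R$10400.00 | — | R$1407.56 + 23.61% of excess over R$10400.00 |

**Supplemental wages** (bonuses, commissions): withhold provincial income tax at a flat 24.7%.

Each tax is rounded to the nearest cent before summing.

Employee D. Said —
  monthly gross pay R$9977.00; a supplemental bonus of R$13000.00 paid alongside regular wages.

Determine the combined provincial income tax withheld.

Provincial Income Tax: taxable = R$9977.00
  R$358.16 + 17.49% × (R$9977.00 − R$4400.00) = R$358.16 + 17.49% × R$5577.00 = R$1333.58
Supplemental (24.7% flat on bonus): 24.7% × R$13000.00 = R$3211.00
Total provincial income tax: R$1333.58 + R$3211.00 = R$4544.58

R$4544.58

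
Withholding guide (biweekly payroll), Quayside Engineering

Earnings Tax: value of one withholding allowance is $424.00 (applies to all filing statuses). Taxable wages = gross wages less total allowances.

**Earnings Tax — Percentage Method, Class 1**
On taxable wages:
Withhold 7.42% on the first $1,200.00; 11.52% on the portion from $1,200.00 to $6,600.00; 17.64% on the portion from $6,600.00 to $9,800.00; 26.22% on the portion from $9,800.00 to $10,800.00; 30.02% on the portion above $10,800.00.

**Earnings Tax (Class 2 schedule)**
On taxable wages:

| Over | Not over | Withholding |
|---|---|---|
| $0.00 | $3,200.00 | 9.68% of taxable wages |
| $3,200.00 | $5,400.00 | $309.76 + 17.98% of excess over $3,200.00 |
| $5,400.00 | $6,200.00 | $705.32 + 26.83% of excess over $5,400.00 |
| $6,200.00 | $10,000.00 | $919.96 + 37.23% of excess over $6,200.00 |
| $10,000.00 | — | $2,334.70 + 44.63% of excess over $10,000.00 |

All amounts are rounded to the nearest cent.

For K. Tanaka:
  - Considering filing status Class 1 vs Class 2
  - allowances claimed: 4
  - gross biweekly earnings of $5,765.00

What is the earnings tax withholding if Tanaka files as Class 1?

Earnings Tax (Class 1): taxable = $5,765.00 − 4×$424.00 = $4,069.00
  $89.04 + 11.52% × ($4,069.00 − $1,200.00) = $89.04 + 11.52% × $2,869.00 = $419.55

$419.55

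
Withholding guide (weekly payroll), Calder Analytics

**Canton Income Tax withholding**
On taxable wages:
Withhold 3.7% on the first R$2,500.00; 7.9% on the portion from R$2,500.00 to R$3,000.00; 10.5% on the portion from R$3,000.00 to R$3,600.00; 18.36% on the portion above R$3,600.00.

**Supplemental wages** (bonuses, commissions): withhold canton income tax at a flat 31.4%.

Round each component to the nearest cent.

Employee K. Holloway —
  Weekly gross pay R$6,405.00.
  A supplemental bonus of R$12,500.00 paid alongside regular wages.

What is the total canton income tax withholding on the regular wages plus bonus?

Canton Income Tax: taxable = R$6,405.00
  R$195.00 + 18.36% × (R$6,405.00 − R$3,600.00) = R$195.00 + 18.36% × R$2,805.00 = R$710.00
Supplemental (31.4% flat on bonus): 31.4% × R$12,500.00 = R$3,925.00
Total canton income tax: R$710.00 + R$3,925.00 = R$4,635.00

R$4,635.00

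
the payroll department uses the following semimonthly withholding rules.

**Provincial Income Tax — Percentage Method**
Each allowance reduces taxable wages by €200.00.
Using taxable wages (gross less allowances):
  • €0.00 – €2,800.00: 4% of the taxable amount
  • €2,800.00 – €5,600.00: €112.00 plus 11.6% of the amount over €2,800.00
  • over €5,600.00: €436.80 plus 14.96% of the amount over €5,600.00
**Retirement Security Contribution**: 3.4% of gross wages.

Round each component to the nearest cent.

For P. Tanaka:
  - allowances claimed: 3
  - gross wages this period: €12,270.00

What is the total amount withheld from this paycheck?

€1,762.05

Provincial Income Tax: taxable = €12,270.00 − 3×€200.00 = €11,670.00
  €436.80 + 14.96% × (€11,670.00 − €5,600.00) = €436.80 + 14.96% × €6,070.00 = €1,344.87
Retirement Security Contribution: 3.4% × €12,270.00 = €417.18
Total: €1,344.87 + €417.18 = €1,762.05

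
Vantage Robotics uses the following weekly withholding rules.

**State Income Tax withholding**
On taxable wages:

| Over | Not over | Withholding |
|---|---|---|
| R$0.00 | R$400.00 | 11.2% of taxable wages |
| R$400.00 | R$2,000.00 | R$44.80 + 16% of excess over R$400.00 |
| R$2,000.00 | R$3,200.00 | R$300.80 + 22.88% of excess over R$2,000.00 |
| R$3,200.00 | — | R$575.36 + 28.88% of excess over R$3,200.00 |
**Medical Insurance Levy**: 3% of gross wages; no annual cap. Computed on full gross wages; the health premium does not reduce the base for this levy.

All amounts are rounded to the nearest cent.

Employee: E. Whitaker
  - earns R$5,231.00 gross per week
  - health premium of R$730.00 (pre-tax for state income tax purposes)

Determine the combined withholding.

State Income Tax: taxable = R$5,231.00 − R$730.00 = R$4,501.00
  R$575.36 + 28.88% × (R$4,501.00 − R$3,200.00) = R$575.36 + 28.88% × R$1,301.00 = R$951.09
Medical Insurance Levy: 3% × R$5,231.00 = R$156.93
Total: R$951.09 + R$156.93 = R$1,108.02

R$1,108.02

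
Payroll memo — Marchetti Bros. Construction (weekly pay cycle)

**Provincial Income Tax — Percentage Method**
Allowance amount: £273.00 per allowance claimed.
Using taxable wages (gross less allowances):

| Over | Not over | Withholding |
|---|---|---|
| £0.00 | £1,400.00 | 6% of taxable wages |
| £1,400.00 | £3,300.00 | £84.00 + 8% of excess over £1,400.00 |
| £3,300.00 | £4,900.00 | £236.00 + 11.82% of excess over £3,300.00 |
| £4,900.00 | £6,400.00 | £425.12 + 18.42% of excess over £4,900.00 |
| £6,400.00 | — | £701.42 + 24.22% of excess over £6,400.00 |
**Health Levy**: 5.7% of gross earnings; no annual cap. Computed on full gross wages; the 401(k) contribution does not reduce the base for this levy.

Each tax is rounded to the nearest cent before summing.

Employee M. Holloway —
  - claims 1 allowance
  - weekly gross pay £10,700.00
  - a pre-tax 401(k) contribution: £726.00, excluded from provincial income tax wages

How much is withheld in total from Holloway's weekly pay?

£2,110.82

Provincial Income Tax: taxable = £10,700.00 − £726.00 − 1×£273.00 = £9,701.00
  £701.42 + 24.22% × (£9,701.00 − £6,400.00) = £701.42 + 24.22% × £3,301.00 = £1,500.92
Health Levy: 5.7% × £10,700.00 = £609.90
Total: £1,500.92 + £609.90 = £2,110.82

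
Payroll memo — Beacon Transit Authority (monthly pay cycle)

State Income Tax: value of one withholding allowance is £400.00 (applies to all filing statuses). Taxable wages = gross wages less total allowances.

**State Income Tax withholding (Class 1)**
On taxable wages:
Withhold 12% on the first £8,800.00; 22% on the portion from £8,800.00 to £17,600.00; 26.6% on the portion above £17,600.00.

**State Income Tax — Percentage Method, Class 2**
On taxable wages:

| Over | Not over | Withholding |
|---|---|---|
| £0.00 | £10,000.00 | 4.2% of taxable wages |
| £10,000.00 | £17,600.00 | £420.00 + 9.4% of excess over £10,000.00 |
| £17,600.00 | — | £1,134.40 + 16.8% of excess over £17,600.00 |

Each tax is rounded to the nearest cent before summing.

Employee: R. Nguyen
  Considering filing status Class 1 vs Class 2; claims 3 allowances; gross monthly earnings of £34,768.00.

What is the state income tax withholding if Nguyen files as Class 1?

State Income Tax (Class 1): taxable = £34,768.00 − 3×£400.00 = £33,568.00
  £2,992.00 + 26.6% × (£33,568.00 − £17,600.00) = £2,992.00 + 26.6% × £15,968.00 = £7,239.49

£7,239.49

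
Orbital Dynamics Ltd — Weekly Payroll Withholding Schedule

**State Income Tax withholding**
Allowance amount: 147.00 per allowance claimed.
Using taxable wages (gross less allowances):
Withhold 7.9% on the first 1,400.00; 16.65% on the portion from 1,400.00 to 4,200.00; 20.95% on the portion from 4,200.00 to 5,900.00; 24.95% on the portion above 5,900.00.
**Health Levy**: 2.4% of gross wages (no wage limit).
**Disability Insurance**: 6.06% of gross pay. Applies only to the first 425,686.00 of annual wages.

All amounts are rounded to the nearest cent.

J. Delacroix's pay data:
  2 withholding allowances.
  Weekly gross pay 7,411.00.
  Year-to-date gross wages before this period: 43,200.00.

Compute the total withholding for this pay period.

1,863.56

State Income Tax: taxable = 7,411.00 − 2×147.00 = 7,117.00
  932.95 + 24.95% × (7,117.00 − 5,900.00) = 932.95 + 24.95% × 1,217.00 = 1,236.59
Health Levy: 2.4% × 7,411.00 = 177.86
Disability Insurance: 6.06% × 7,411.00 = 449.11
Total: 1,236.59 + 177.86 + 449.11 = 1,863.56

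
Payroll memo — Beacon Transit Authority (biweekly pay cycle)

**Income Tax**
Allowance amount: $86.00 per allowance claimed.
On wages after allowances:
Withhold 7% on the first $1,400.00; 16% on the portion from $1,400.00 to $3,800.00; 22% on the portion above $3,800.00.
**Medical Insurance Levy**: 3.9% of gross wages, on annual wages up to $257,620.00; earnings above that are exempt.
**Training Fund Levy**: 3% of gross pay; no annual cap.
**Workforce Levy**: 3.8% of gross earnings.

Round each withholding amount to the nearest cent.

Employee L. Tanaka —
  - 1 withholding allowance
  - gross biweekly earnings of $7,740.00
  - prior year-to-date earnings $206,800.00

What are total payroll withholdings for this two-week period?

$2,158.06

Income Tax: taxable = $7,740.00 − 1×$86.00 = $7,654.00
  $482.00 + 22% × ($7,654.00 − $3,800.00) = $482.00 + 22% × $3,854.00 = $1,329.88
Medical Insurance Levy: 3.9% × $7,740.00 = $301.86
Training Fund Levy: 3% × $7,740.00 = $232.20
Workforce Levy: 3.8% × $7,740.00 = $294.12
Total: $1,329.88 + $301.86 + $232.20 + $294.12 = $2,158.06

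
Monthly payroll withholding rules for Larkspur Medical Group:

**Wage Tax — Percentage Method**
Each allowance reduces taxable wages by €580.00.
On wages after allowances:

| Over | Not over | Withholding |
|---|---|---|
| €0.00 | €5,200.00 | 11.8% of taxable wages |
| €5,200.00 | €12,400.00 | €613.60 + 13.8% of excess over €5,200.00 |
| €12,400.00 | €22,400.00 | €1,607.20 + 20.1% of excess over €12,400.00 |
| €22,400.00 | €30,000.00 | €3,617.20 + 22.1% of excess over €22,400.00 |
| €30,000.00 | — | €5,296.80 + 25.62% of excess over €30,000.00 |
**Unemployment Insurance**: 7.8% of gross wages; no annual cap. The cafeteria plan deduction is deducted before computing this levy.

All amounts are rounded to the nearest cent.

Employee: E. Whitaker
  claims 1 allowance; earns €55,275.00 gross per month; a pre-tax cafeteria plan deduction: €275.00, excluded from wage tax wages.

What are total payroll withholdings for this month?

Wage Tax: taxable = €55,275.00 − €275.00 − 1×€580.00 = €54,420.00
  €5,296.80 + 25.62% × (€54,420.00 − €30,000.00) = €5,296.80 + 25.62% × €24,420.00 = €11,553.20
Unemployment Insurance: 7.8% × €55,000.00 = €4,290.00
Total: €11,553.20 + €4,290.00 = €15,843.20

€15,843.20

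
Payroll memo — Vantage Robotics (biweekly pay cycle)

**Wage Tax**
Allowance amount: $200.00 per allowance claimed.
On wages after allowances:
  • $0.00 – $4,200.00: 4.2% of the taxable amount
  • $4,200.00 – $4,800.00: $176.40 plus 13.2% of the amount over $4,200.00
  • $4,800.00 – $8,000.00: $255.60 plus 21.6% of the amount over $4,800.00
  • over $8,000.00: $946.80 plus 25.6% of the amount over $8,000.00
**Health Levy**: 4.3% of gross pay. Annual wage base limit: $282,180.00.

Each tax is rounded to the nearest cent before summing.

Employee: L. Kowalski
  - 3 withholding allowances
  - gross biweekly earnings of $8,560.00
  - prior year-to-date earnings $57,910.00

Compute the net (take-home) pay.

Wage Tax: taxable = $8,560.00 − 3×$200.00 = $7,960.00
  $255.60 + 21.6% × ($7,960.00 − $4,800.00) = $255.60 + 21.6% × $3,160.00 = $938.16
Health Levy: 4.3% × $8,560.00 = $368.08
Total withheld: $938.16 + $368.08 = $1,306.24
Net pay: $8,560.00 − $1,306.24 = $7,253.76

$7,253.76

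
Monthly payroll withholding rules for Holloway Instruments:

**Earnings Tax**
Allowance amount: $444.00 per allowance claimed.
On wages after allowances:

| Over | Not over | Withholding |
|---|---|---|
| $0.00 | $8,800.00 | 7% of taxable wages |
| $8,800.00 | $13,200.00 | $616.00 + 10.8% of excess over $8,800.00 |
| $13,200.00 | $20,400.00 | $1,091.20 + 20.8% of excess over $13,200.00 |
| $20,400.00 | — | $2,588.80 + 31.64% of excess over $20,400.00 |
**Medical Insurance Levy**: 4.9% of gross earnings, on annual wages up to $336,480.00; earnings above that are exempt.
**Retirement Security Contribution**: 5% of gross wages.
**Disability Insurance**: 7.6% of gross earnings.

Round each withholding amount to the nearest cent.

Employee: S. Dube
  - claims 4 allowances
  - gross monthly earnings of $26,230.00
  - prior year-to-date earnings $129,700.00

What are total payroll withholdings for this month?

$8,461.74

Earnings Tax: taxable = $26,230.00 − 4×$444.00 = $24,454.00
  $2,588.80 + 31.64% × ($24,454.00 − $20,400.00) = $2,588.80 + 31.64% × $4,054.00 = $3,871.49
Medical Insurance Levy: 4.9% × $26,230.00 = $1,285.27
Retirement Security Contribution: 5% × $26,230.00 = $1,311.50
Disability Insurance: 7.6% × $26,230.00 = $1,993.48
Total: $3,871.49 + $1,285.27 + $1,311.50 + $1,993.48 = $8,461.74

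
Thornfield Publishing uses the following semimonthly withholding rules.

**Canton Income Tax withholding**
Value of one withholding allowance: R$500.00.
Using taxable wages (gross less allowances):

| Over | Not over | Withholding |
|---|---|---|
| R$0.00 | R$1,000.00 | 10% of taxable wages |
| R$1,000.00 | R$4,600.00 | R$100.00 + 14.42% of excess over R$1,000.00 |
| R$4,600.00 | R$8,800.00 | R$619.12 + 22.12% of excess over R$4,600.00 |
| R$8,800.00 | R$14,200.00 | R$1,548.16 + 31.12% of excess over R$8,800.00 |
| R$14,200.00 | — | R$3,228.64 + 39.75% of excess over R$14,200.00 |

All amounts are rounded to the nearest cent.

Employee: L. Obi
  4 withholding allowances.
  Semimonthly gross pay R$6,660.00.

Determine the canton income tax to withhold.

R$632.39

Canton Income Tax: taxable = R$6,660.00 − 4×R$500.00 = R$4,660.00
  R$619.12 + 22.12% × (R$4,660.00 − R$4,600.00) = R$619.12 + 22.12% × R$60.00 = R$632.39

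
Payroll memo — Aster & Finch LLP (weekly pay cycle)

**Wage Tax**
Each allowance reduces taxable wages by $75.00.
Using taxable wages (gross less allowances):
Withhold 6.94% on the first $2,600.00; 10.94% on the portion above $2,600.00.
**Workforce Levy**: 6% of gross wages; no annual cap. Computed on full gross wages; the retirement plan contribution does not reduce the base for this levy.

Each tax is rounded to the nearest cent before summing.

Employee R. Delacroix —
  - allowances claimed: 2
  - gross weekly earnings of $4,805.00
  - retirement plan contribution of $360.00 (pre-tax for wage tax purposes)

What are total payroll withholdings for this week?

$654.17

Wage Tax: taxable = $4,805.00 − $360.00 − 2×$75.00 = $4,295.00
  $180.44 + 10.94% × ($4,295.00 − $2,600.00) = $180.44 + 10.94% × $1,695.00 = $365.87
Workforce Levy: 6% × $4,805.00 = $288.30
Total: $365.87 + $288.30 = $654.17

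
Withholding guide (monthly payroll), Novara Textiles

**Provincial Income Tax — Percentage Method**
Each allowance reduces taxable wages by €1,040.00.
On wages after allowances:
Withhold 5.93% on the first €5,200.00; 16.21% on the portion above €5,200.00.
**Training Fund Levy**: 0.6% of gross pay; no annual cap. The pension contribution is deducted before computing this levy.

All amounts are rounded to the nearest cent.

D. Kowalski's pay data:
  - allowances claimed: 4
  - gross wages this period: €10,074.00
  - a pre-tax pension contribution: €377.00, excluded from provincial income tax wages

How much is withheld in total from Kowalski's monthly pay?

€421.17

Provincial Income Tax: taxable = €10,074.00 − €377.00 − 4×€1,040.00 = €5,537.00
  €308.36 + 16.21% × (€5,537.00 − €5,200.00) = €308.36 + 16.21% × €337.00 = €362.99
Training Fund Levy: 0.6% × €9,697.00 = €58.18
Total: €362.99 + €58.18 = €421.17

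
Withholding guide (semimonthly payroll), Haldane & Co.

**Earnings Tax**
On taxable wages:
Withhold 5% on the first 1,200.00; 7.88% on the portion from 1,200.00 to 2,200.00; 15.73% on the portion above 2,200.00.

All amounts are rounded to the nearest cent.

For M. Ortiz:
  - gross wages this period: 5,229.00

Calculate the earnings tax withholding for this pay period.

Earnings Tax: taxable = 5,229.00
  138.80 + 15.73% × (5,229.00 − 2,200.00) = 138.80 + 15.73% × 3,029.00 = 615.26

615.26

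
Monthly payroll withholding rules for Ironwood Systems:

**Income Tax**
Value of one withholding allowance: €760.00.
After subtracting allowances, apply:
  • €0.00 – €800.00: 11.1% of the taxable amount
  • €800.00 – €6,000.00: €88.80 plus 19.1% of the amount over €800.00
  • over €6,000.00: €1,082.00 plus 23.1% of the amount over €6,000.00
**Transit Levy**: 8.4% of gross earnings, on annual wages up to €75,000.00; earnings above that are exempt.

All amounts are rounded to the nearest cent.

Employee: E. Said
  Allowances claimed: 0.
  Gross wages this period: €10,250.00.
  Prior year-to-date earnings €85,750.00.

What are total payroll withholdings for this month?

Income Tax: taxable = €10,250.00
  €1,082.00 + 23.1% × (€10,250.00 − €6,000.00) = €1,082.00 + 23.1% × €4,250.00 = €2,063.75
Transit Levy: YTD €85,750.00 ≥ cap €75,000.00 → €0.00
Total: €2,063.75 + €0.00 = €2,063.75

€2,063.75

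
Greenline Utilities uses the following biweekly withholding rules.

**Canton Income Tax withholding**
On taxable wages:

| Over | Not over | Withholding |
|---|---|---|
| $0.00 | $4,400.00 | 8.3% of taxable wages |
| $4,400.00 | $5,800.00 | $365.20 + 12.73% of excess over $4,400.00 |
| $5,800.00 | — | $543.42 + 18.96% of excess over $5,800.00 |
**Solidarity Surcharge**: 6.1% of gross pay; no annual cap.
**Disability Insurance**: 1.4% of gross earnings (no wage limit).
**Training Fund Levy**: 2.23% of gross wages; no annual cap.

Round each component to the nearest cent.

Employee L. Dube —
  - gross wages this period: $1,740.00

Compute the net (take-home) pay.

Canton Income Tax: taxable = $1,740.00
  8.3% × $1,740.00 = $144.42
Solidarity Surcharge: 6.1% × $1,740.00 = $106.14
Disability Insurance: 1.4% × $1,740.00 = $24.36
Training Fund Levy: 2.23% × $1,740.00 = $38.80
Total withheld: $144.42 + $106.14 + $24.36 + $38.80 = $313.72
Net pay: $1,740.00 − $313.72 = $1,426.28

$1,426.28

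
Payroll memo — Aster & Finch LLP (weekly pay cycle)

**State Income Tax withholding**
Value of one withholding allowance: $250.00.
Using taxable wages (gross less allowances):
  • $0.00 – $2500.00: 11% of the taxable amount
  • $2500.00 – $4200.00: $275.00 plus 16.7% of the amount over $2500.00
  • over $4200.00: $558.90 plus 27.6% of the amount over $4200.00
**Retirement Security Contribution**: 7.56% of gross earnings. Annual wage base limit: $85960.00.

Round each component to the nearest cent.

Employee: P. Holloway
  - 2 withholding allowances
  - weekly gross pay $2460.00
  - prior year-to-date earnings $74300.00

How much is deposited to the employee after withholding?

$2058.42

State Income Tax: taxable = $2460.00 − 2×$250.00 = $1960.00
  11% × $1960.00 = $215.60
Retirement Security Contribution: 7.56% × $2460.00 = $185.98
Total withheld: $215.60 + $185.98 = $401.58
Net pay: $2460.00 − $401.58 = $2058.42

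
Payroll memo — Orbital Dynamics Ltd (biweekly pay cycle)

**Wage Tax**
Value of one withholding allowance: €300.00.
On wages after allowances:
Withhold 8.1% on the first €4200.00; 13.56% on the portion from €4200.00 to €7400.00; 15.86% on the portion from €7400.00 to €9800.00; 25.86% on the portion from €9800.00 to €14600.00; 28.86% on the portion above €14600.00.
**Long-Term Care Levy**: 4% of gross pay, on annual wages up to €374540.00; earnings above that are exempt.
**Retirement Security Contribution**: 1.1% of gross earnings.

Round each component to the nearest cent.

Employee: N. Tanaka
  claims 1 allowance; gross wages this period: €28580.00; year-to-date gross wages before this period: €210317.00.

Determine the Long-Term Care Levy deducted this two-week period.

Long-Term Care Levy: 4% × €28580.00 = €1143.20

€1143.20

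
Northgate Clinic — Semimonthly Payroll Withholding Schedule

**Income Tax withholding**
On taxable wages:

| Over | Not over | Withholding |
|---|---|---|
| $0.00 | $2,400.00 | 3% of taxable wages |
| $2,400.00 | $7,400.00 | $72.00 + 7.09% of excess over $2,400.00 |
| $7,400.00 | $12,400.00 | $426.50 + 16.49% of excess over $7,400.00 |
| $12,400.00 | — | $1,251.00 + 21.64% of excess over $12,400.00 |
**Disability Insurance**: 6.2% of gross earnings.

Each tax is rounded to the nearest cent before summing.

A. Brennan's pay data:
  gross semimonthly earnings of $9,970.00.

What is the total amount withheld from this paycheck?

$1,468.43

Income Tax: taxable = $9,970.00
  $426.50 + 16.49% × ($9,970.00 − $7,400.00) = $426.50 + 16.49% × $2,570.00 = $850.29
Disability Insurance: 6.2% × $9,970.00 = $618.14
Total: $850.29 + $618.14 = $1,468.43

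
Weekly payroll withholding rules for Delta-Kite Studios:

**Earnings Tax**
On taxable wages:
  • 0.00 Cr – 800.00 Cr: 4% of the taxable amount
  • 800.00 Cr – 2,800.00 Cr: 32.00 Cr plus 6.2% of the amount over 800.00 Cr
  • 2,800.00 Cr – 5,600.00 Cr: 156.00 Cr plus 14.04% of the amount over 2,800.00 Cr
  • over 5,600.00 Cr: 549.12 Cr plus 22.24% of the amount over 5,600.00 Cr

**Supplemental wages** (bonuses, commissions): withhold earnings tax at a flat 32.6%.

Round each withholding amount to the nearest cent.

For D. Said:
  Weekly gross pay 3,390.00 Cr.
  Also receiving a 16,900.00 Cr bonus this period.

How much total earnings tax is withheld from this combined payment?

Earnings Tax: taxable = 3,390.00 Cr
  156.00 Cr + 14.04% × (3,390.00 Cr − 2,800.00 Cr) = 156.00 Cr + 14.04% × 590.00 Cr = 238.84 Cr
Supplemental (32.6% flat on bonus): 32.6% × 16,900.00 Cr = 5,509.40 Cr
Total earnings tax: 238.84 Cr + 5,509.40 Cr = 5,748.24 Cr

5,748.24 Cr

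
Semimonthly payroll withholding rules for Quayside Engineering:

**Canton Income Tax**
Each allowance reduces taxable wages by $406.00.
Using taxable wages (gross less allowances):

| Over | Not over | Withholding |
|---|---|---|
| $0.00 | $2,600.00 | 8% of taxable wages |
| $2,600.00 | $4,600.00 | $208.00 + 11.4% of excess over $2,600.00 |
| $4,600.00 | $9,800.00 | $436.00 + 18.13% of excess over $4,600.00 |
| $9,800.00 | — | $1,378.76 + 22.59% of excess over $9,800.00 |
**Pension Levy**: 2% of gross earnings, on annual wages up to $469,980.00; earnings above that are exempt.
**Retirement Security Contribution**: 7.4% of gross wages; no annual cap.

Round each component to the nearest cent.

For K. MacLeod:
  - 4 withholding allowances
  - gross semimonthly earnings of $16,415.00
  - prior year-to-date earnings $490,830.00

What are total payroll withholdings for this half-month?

$3,720.94

Canton Income Tax: taxable = $16,415.00 − 4×$406.00 = $14,791.00
  $1,378.76 + 22.59% × ($14,791.00 − $9,800.00) = $1,378.76 + 22.59% × $4,991.00 = $2,506.23
Pension Levy: YTD $490,830.00 ≥ cap $469,980.00 → $0.00
Retirement Security Contribution: 7.4% × $16,415.00 = $1,214.71
Total: $2,506.23 + $0.00 + $1,214.71 = $3,720.94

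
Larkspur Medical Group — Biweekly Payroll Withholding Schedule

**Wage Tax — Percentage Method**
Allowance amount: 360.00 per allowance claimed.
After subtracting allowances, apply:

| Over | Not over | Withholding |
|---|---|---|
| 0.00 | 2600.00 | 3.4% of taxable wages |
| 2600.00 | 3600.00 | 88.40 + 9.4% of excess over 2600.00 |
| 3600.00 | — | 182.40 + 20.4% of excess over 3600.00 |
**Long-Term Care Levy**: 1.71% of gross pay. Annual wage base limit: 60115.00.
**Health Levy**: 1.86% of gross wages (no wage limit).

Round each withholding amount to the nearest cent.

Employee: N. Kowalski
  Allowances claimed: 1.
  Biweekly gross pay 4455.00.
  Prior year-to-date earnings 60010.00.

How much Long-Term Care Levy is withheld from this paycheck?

Long-Term Care Levy: cap 60115.00 − YTD 60010.00 = 105.00 subject; 1.71% × 105.00 = 1.80

1.80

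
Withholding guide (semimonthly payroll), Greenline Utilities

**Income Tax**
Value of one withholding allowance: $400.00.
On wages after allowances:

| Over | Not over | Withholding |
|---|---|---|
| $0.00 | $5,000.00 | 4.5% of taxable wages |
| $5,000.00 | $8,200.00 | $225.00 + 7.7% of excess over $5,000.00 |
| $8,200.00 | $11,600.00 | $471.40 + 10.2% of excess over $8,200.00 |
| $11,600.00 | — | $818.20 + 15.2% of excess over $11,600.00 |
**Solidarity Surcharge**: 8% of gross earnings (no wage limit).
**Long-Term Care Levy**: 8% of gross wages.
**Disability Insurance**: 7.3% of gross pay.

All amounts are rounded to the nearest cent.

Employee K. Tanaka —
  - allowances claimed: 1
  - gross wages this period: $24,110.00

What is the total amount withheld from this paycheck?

$8,276.55

Income Tax: taxable = $24,110.00 − 1×$400.00 = $23,710.00
  $818.20 + 15.2% × ($23,710.00 − $11,600.00) = $818.20 + 15.2% × $12,110.00 = $2,658.92
Solidarity Surcharge: 8% × $24,110.00 = $1,928.80
Long-Term Care Levy: 8% × $24,110.00 = $1,928.80
Disability Insurance: 7.3% × $24,110.00 = $1,760.03
Total: $2,658.92 + $1,928.80 + $1,928.80 + $1,760.03 = $8,276.55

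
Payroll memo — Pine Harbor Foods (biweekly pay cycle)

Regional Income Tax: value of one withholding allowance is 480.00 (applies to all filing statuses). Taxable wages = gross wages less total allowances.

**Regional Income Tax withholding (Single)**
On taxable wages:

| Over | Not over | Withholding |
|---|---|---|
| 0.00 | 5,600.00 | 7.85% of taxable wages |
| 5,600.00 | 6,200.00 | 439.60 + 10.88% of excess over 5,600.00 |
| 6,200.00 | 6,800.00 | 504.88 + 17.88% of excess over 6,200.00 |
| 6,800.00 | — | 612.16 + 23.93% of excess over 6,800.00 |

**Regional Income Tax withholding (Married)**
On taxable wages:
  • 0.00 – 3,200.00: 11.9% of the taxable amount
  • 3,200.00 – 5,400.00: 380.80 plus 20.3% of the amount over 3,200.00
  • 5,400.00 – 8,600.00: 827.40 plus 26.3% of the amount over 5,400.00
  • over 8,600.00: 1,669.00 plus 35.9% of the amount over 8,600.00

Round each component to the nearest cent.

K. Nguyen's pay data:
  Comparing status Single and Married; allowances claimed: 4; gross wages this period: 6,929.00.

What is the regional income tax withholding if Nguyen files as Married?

748.03

Regional Income Tax (Married): taxable = 6,929.00 − 4×480.00 = 5,009.00
  380.80 + 20.3% × (5,009.00 − 3,200.00) = 380.80 + 20.3% × 1,809.00 = 748.03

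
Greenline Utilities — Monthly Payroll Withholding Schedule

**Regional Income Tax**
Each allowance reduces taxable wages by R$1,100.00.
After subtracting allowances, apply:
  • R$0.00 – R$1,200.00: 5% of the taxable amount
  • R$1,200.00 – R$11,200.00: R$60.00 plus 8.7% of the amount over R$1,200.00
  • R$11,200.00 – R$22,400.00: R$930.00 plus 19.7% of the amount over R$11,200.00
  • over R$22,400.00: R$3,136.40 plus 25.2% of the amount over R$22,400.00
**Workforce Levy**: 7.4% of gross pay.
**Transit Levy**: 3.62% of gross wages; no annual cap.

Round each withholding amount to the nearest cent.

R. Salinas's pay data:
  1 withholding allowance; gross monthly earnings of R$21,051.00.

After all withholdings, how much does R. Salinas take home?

Regional Income Tax: taxable = R$21,051.00 − 1×R$1,100.00 = R$19,951.00
  R$930.00 + 19.7% × (R$19,951.00 − R$11,200.00) = R$930.00 + 19.7% × R$8,751.00 = R$2,653.95
Workforce Levy: 7.4% × R$21,051.00 = R$1,557.77
Transit Levy: 3.62% × R$21,051.00 = R$762.05
Total withheld: R$2,653.95 + R$1,557.77 + R$762.05 = R$4,973.77
Net pay: R$21,051.00 − R$4,973.77 = R$16,077.23

R$16,077.23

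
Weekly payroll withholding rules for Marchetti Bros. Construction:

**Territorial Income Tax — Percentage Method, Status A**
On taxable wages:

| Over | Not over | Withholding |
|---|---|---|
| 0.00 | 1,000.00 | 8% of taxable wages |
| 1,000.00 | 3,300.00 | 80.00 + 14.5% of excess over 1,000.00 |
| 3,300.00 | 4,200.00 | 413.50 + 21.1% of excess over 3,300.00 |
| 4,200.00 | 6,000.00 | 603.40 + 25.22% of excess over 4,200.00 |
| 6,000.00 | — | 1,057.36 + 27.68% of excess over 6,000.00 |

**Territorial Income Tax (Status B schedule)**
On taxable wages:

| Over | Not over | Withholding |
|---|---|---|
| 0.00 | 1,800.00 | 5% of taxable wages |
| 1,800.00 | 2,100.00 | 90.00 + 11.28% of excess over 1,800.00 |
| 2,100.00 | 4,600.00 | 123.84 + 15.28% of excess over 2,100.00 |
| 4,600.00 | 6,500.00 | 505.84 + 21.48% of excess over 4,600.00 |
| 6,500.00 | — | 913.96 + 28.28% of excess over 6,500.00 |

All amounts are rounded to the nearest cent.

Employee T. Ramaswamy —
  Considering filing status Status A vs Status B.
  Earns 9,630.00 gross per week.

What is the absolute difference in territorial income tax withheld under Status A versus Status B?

263.02

Territorial Income Tax (Status A): taxable = 9,630.00
  1,057.36 + 27.68% × (9,630.00 − 6,000.00) = 1,057.36 + 27.68% × 3,630.00 = 2,062.14
Territorial Income Tax (Status B): taxable = 9,630.00
  913.96 + 28.28% × (9,630.00 − 6,500.00) = 913.96 + 28.28% × 3,130.00 = 1,799.12
Difference: |2,062.14 − 1,799.12| = 263.02 (higher under Status A)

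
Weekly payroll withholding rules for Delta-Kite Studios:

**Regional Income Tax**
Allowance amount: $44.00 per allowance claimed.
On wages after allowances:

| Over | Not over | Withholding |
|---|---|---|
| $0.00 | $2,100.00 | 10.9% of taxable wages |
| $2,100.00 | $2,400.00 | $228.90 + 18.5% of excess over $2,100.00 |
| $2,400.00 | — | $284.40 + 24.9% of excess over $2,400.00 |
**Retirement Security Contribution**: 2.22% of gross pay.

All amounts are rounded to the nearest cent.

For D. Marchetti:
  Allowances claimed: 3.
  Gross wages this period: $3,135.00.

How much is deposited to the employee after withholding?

Regional Income Tax: taxable = $3,135.00 − 3×$44.00 = $3,003.00
  $284.40 + 24.9% × ($3,003.00 − $2,400.00) = $284.40 + 24.9% × $603.00 = $434.55
Retirement Security Contribution: 2.22% × $3,135.00 = $69.60
Total withheld: $434.55 + $69.60 = $504.15
Net pay: $3,135.00 − $504.15 = $2,630.85

$2,630.85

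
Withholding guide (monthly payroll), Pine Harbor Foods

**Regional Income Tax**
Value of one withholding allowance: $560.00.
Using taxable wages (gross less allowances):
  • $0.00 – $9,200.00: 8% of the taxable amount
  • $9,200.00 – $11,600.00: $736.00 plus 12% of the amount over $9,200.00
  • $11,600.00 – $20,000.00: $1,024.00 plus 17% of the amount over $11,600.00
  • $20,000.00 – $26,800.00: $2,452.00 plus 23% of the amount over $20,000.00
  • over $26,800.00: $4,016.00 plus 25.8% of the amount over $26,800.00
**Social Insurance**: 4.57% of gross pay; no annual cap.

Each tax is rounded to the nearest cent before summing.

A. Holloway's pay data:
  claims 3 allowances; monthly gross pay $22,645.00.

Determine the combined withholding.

$3,708.83

Regional Income Tax: taxable = $22,645.00 − 3×$560.00 = $20,965.00
  $2,452.00 + 23% × ($20,965.00 − $20,000.00) = $2,452.00 + 23% × $965.00 = $2,673.95
Social Insurance: 4.57% × $22,645.00 = $1,034.88
Total: $2,673.95 + $1,034.88 = $3,708.83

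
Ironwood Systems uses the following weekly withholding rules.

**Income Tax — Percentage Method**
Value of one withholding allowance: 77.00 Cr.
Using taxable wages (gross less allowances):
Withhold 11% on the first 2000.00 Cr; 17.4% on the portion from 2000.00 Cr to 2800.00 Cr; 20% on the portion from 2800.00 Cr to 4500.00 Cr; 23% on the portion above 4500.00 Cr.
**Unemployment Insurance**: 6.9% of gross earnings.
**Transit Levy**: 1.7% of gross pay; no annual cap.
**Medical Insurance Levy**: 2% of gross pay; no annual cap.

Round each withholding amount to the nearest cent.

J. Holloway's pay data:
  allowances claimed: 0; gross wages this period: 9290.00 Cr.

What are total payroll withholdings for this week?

Income Tax: taxable = 9290.00 Cr
  699.20 Cr + 23% × (9290.00 Cr − 4500.00 Cr) = 699.20 Cr + 23% × 4790.00 Cr = 1800.90 Cr
Unemployment Insurance: 6.9% × 9290.00 Cr = 641.01 Cr
Transit Levy: 1.7% × 9290.00 Cr = 157.93 Cr
Medical Insurance Levy: 2% × 9290.00 Cr = 185.80 Cr
Total: 1800.90 Cr + 641.01 Cr + 157.93 Cr + 185.80 Cr = 2785.64 Cr

2785.64 Cr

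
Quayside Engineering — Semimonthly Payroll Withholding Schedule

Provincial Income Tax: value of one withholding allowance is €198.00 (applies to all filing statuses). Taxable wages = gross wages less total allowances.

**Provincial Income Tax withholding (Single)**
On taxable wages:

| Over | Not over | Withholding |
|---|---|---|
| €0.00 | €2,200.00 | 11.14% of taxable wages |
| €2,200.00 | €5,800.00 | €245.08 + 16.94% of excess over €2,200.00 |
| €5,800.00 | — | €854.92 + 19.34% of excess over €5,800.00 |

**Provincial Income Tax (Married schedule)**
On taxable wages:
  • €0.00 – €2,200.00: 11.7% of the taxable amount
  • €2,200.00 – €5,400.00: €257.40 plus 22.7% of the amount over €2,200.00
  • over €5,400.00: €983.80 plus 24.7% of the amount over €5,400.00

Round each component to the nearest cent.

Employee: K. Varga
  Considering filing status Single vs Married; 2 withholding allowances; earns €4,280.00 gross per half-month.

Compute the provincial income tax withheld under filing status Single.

€530.35

Provincial Income Tax (Single): taxable = €4,280.00 − 2×€198.00 = €3,884.00
  €245.08 + 16.94% × (€3,884.00 − €2,200.00) = €245.08 + 16.94% × €1,684.00 = €530.35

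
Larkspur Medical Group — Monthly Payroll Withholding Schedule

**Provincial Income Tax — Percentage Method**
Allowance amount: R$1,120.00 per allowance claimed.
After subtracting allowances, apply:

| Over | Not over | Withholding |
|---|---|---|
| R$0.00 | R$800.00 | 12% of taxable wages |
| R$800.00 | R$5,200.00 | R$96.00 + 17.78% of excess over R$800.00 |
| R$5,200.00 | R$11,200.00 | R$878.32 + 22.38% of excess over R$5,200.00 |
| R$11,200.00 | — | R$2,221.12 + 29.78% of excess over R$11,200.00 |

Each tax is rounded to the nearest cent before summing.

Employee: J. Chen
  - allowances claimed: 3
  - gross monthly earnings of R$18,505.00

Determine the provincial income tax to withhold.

R$3,395.94

Provincial Income Tax: taxable = R$18,505.00 − 3×R$1,120.00 = R$15,145.00
  R$2,221.12 + 29.78% × (R$15,145.00 − R$11,200.00) = R$2,221.12 + 29.78% × R$3,945.00 = R$3,395.94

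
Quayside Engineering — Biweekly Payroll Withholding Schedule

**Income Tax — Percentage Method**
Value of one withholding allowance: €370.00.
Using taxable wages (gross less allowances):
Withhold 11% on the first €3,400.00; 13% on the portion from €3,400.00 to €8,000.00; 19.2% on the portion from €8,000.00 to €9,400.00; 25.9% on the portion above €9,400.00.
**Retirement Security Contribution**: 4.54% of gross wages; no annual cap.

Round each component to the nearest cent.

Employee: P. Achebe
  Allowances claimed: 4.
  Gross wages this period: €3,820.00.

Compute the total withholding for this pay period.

Income Tax: taxable = €3,820.00 − 4×€370.00 = €2,340.00
  11% × €2,340.00 = €257.40
Retirement Security Contribution: 4.54% × €3,820.00 = €173.43
Total: €257.40 + €173.43 = €430.83

€430.83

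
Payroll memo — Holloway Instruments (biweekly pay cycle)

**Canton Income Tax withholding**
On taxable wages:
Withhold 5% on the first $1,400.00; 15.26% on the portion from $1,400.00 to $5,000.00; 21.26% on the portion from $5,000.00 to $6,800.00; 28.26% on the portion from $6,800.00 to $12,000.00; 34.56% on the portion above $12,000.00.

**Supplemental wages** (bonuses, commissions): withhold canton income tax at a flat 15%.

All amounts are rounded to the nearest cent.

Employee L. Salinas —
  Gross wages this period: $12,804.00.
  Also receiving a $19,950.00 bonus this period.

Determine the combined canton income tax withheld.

$5,741.92

Canton Income Tax: taxable = $12,804.00
  $2,471.56 + 34.56% × ($12,804.00 − $12,000.00) = $2,471.56 + 34.56% × $804.00 = $2,749.42
Supplemental (15% flat on bonus): 15% × $19,950.00 = $2,992.50
Total canton income tax: $2,749.42 + $2,992.50 = $5,741.92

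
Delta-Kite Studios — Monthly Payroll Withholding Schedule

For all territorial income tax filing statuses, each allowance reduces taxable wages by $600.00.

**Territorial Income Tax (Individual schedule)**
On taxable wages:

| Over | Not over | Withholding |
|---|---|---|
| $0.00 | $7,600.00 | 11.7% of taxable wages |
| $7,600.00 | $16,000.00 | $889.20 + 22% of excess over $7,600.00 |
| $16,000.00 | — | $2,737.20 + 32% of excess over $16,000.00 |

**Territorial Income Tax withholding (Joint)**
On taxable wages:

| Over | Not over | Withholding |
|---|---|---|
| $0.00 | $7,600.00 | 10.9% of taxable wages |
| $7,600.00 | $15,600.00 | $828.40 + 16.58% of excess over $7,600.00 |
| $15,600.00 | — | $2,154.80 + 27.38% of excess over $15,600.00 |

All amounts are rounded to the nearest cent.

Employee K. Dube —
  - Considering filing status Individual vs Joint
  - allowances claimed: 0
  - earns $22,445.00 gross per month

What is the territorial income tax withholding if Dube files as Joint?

$4,028.96

Territorial Income Tax (Joint): taxable = $22,445.00
  $2,154.80 + 27.38% × ($22,445.00 − $15,600.00) = $2,154.80 + 27.38% × $6,845.00 = $4,028.96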